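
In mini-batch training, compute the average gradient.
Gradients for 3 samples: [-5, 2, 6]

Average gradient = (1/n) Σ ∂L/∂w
Average gradient = 1

Average = (1/3)(-5 + 2 + 6) = 3/3 = 1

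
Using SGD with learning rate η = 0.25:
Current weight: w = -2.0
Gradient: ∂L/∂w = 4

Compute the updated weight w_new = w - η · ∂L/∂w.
w_new = -3

w_new = w - η·∂L/∂w = -2.0 - 0.25×(4) = -2.0 - (1) = -3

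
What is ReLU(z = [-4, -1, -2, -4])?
h = [0, 0, 0, 0]

ReLU applied element-wise: max(0,-4)=0, max(0,-1)=0, max(0,-2)=0, max(0,-4)=0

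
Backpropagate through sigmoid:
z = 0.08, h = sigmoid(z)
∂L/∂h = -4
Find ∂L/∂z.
∂L/∂z = -0.9984

σ(0.08) = 0.52
σ'(0.08) = σ(0.08)(1 - σ(0.08)) = 0.52 × 0.48 = 0.2496
∂L/∂z = ∂L/∂h · σ'(z) = -4 × 0.2496 = -0.9984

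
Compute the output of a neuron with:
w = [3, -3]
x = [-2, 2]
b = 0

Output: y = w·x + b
y = -12

y = (3)(-2) + (-3)(2) + 0 = -12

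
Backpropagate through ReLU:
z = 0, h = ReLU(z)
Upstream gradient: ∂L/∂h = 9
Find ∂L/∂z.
∂L/∂z = 0

h = ReLU(0) = 0
At z = 0: ∂h/∂z = 0 (by convention)
∂L/∂z = ∂L/∂h · ∂h/∂z = 9 × 0 = 0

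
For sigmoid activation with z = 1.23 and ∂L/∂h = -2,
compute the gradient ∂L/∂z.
∂L/∂z = -0.35

σ(1.23) = 0.7738
σ'(1.23) = σ(1.23)(1 - σ(1.23)) = 0.7738 × 0.2262 = 0.175
∂L/∂z = ∂L/∂h · σ'(z) = -2 × 0.175 = -0.35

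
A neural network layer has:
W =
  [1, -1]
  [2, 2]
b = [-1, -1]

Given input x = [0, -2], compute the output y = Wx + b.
y = [1, -5]

Wx = [1×0 + -1×-2, 2×0 + 2×-2]
   = [2, -4]
y = Wx + b = [2 + -1, -4 + -1] = [1, -5]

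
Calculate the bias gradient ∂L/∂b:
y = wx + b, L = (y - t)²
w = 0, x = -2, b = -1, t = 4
∂L/∂b = -10

y = wx + b = (0)(-2) + -1 = -1
∂L/∂y = 2(y - t) = 2(-1 - 4) = -10
∂y/∂b = 1
∂L/∂b = ∂L/∂y · ∂y/∂b = -10 × 1 = -10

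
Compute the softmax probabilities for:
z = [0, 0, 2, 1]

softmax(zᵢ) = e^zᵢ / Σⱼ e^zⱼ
p = [0.0826, 0.0826, 0.6103, 0.2245]

exp(z) = [1, 1, 7.389, 2.718]
Sum = 12.11
p = [0.0826, 0.0826, 0.6103, 0.2245]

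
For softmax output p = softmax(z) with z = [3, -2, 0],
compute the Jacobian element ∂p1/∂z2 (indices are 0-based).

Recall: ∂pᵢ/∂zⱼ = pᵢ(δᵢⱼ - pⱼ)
∂p1/∂z2 = -0.0003005

p = softmax(z) = [0.9465, 0.006377, 0.04712]
p1 = 0.006377, p2 = 0.04712

∂p1/∂z2 = -p1 × p2 = -0.006377 × 0.04712 = -0.0003005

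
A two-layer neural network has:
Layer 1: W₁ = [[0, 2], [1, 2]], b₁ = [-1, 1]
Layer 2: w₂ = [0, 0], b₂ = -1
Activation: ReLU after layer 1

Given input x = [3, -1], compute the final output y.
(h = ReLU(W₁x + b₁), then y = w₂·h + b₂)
y = -1

Layer 1 pre-activation: z₁ = [-3, 2]
After ReLU: h = [0, 2]
Layer 2 output: y = 0×0 + 0×2 + -1 = -1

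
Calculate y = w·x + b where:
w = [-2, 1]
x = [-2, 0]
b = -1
y = 3

y = (-2)(-2) + (1)(0) + -1 = 3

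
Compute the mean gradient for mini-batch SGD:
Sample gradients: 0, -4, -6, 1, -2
Average gradient = -2.2

Average = (1/5)(0 + -4 + -6 + 1 + -2) = -11/5 = -2.2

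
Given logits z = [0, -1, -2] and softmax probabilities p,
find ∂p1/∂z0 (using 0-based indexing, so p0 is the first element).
∂p1/∂z0 = -0.1628

p = softmax(z) = [0.6652, 0.2447, 0.09003]
p1 = 0.2447, p0 = 0.6652

∂p1/∂z0 = -p1 × p0 = -0.2447 × 0.6652 = -0.1628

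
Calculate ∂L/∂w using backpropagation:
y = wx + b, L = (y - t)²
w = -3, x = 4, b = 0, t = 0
∂L/∂w = -96

y = wx + b = (-3)(4) + 0 = -12
∂L/∂y = 2(y - t) = 2(-12 - 0) = -24
∂y/∂w = x = 4
∂L/∂w = ∂L/∂y · ∂y/∂w = -24 × 4 = -96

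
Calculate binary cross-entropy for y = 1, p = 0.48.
L = 0.734

L = -1·log(0.48) - 0·log(0.52) = -log(0.48) = 0.734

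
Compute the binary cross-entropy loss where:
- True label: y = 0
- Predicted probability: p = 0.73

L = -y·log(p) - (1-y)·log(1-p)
L = 1.309

L = -0·log(0.73) - 1·log(0.27) = -log(0.27) = 1.309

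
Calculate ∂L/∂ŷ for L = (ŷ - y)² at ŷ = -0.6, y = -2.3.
∂L/∂ŷ = 3.4

∂L/∂ŷ = 2(ŷ - y) = 2(-0.6 - -2.3) = 2(1.7) = 3.4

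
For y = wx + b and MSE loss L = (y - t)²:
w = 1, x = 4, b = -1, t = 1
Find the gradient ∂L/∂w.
∂L/∂w = 16

y = wx + b = (1)(4) + -1 = 3
∂L/∂y = 2(y - t) = 2(3 - 1) = 4
∂y/∂w = x = 4
∂L/∂w = ∂L/∂y · ∂y/∂w = 4 × 4 = 16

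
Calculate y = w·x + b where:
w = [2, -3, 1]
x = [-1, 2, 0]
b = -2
y = -10

y = (2)(-1) + (-3)(2) + (1)(0) + -2 = -10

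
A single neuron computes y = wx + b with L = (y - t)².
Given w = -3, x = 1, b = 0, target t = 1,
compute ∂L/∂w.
∂L/∂w = -8

y = wx + b = (-3)(1) + 0 = -3
∂L/∂y = 2(y - t) = 2(-3 - 1) = -8
∂y/∂w = x = 1
∂L/∂w = ∂L/∂y · ∂y/∂w = -8 × 1 = -8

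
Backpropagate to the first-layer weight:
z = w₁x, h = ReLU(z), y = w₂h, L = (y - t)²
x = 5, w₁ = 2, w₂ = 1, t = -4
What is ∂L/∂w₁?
∂L/∂w₁ = 140

Forward pass:
z = w₁x = 2×5 = 10
h = ReLU(10) = 10
y = w₂h = 1×10 = 10

Backward pass:
∂L/∂y = 2(y - t) = 2(10 - -4) = 28
∂y/∂h = w₂ = 1
∂h/∂z = 1 (ReLU derivative)
∂z/∂w₁ = x = 5

∂L/∂w₁ = 28 × 1 × 1 × 5 = 140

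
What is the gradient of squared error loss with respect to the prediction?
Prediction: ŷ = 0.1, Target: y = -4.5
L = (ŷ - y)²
∂L/∂ŷ = 9.2

∂L/∂ŷ = 2(ŷ - y) = 2(0.1 - -4.5) = 2(4.6) = 9.2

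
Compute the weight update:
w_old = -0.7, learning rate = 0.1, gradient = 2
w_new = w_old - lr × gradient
w_new = -0.9

w_new = w - η·∂L/∂w = -0.7 - 0.1×(2) = -0.7 - (0.2) = -0.9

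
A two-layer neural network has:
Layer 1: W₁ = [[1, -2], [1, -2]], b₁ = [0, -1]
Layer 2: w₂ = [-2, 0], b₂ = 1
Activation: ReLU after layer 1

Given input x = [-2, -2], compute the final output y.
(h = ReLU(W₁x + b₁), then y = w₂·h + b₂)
y = -3

Layer 1 pre-activation: z₁ = [2, 1]
After ReLU: h = [2, 1]
Layer 2 output: y = -2×2 + 0×1 + 1 = -3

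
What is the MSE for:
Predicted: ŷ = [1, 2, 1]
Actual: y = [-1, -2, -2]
MSE = 9.667

MSE = (1/3)((1--1)² + (2--2)² + (1--2)²) = (1/3)(4 + 16 + 9) = 9.667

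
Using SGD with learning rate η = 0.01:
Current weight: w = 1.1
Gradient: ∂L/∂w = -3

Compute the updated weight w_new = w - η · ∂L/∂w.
w_new = 1.13

w_new = w - η·∂L/∂w = 1.1 - 0.01×(-3) = 1.1 - (-0.03) = 1.13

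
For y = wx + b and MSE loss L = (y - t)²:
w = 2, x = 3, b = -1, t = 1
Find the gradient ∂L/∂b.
∂L/∂b = 8

y = wx + b = (2)(3) + -1 = 5
∂L/∂y = 2(y - t) = 2(5 - 1) = 8
∂y/∂b = 1
∂L/∂b = ∂L/∂y · ∂y/∂b = 8 × 1 = 8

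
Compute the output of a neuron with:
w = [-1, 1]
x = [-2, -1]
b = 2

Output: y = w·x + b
y = 3

y = (-1)(-2) + (1)(-1) + 2 = 3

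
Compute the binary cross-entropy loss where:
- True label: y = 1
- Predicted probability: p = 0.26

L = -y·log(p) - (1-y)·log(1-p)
L = 1.347

L = -1·log(0.26) - 0·log(0.74) = -log(0.26) = 1.347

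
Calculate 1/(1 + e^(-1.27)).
0.7807

sigmoid(1.27) = 1/(1 + e^(-1.27)) = 1/(1 + 0.2808) = 0.7807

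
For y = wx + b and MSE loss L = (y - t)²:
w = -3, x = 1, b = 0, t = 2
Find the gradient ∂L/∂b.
∂L/∂b = -10

y = wx + b = (-3)(1) + 0 = -3
∂L/∂y = 2(y - t) = 2(-3 - 2) = -10
∂y/∂b = 1
∂L/∂b = ∂L/∂y · ∂y/∂b = -10 × 1 = -10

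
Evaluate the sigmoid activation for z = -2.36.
0.08627

sigmoid(-2.36) = 1/(1 + e^(2.36)) = 1/(1 + 10.59) = 0.08627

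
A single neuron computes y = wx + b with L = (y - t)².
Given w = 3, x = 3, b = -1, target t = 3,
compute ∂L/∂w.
∂L/∂w = 30

y = wx + b = (3)(3) + -1 = 8
∂L/∂y = 2(y - t) = 2(8 - 3) = 10
∂y/∂w = x = 3
∂L/∂w = ∂L/∂y · ∂y/∂w = 10 × 3 = 30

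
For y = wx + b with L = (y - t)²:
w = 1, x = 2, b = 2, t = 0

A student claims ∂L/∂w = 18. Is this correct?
Incorrect

y = (1)(2) + 2 = 4
∂L/∂y = 2(y - t) = 2(4 - 0) = 8
∂y/∂w = x = 2
∂L/∂w = 8 × 2 = 16

Claimed value: 18
Incorrect: The correct gradient is 16.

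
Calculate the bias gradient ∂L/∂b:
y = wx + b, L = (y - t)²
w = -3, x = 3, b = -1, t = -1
∂L/∂b = -18

y = wx + b = (-3)(3) + -1 = -10
∂L/∂y = 2(y - t) = 2(-10 - -1) = -18
∂y/∂b = 1
∂L/∂b = ∂L/∂y · ∂y/∂b = -18 × 1 = -18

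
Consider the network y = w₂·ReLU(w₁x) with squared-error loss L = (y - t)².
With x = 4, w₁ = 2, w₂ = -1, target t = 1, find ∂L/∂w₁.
∂L/∂w₁ = 72

Forward pass:
z = w₁x = 2×4 = 8
h = ReLU(8) = 8
y = w₂h = -1×8 = -8

Backward pass:
∂L/∂y = 2(y - t) = 2(-8 - 1) = -18
∂y/∂h = w₂ = -1
∂h/∂z = 1 (ReLU derivative)
∂z/∂w₁ = x = 4

∂L/∂w₁ = -18 × -1 × 1 × 4 = 72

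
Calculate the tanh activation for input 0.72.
0.6169

tanh(0.72) = (e^(0.72) - e^(-0.72))/(e^(0.72) + e^(-0.72)) = 0.6169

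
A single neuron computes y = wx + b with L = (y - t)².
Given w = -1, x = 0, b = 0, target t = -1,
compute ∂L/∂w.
∂L/∂w = 0

y = wx + b = (-1)(0) + 0 = 0
∂L/∂y = 2(y - t) = 2(0 - -1) = 2
∂y/∂w = x = 0
∂L/∂w = ∂L/∂y · ∂y/∂w = 2 × 0 = 0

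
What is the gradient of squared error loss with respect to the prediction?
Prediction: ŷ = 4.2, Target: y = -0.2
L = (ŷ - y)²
∂L/∂ŷ = 8.8

∂L/∂ŷ = 2(ŷ - y) = 2(4.2 - -0.2) = 2(4.4) = 8.8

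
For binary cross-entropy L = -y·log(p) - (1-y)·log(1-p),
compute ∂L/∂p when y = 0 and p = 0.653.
∂L/∂p = 2.882

∂L/∂p = -y/p + (1-y)/(1-p) = 0 + 1/0.347 = 2.882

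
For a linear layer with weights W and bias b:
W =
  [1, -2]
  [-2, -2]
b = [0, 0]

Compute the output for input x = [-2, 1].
y = [-4, 2]

Wx = [1×-2 + -2×1, -2×-2 + -2×1]
   = [-4, 2]
y = Wx + b = [-4 + 0, 2 + 0] = [-4, 2]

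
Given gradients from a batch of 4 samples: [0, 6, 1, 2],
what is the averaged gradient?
Average gradient = 2.25

Average = (1/4)(0 + 6 + 1 + 2) = 9/4 = 2.25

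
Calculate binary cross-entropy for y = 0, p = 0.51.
L = 0.7133

L = -0·log(0.51) - 1·log(0.49) = -log(0.49) = 0.7133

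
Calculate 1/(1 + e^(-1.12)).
0.754

sigmoid(1.12) = 1/(1 + e^(-1.12)) = 1/(1 + 0.3263) = 0.754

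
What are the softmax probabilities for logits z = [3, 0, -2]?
p = [0.9465, 0.0471, 0.0064]

exp(z) = [20.09, 1, 0.1353]
Sum = 21.22
p = [0.9465, 0.0471, 0.0064]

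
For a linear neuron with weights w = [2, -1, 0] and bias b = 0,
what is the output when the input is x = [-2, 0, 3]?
y = -4

y = (2)(-2) + (-1)(0) + (0)(3) + 0 = -4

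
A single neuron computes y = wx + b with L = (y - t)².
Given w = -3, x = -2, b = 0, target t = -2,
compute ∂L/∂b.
∂L/∂b = 16

y = wx + b = (-3)(-2) + 0 = 6
∂L/∂y = 2(y - t) = 2(6 - -2) = 16
∂y/∂b = 1
∂L/∂b = ∂L/∂y · ∂y/∂b = 16 × 1 = 16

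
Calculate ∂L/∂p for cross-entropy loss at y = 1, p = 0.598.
∂L/∂p = -1.672

∂L/∂p = -y/p + (1-y)/(1-p) = -1/0.598 + 0 = -1.672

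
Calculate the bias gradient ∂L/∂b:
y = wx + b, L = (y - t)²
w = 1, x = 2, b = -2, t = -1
∂L/∂b = 2

y = wx + b = (1)(2) + -2 = 0
∂L/∂y = 2(y - t) = 2(0 - -1) = 2
∂y/∂b = 1
∂L/∂b = ∂L/∂y · ∂y/∂b = 2 × 1 = 2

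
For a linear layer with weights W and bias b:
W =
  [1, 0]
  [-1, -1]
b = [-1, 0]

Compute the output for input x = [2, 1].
y = [1, -3]

Wx = [1×2 + 0×1, -1×2 + -1×1]
   = [2, -3]
y = Wx + b = [2 + -1, -3 + 0] = [1, -3]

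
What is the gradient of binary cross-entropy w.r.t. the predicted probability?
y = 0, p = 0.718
∂L/∂p = 3.546

∂L/∂p = -y/p + (1-y)/(1-p) = 0 + 1/0.282 = 3.546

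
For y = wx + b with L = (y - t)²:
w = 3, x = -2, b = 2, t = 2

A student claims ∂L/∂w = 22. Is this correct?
Incorrect

y = (3)(-2) + 2 = -4
∂L/∂y = 2(y - t) = 2(-4 - 2) = -12
∂y/∂w = x = -2
∂L/∂w = -12 × -2 = 24

Claimed value: 22
Incorrect: The correct gradient is 24.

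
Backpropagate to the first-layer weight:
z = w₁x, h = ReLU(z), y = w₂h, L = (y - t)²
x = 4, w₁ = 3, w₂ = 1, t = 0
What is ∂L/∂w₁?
∂L/∂w₁ = 96

Forward pass:
z = w₁x = 3×4 = 12
h = ReLU(12) = 12
y = w₂h = 1×12 = 12

Backward pass:
∂L/∂y = 2(y - t) = 2(12 - 0) = 24
∂y/∂h = w₂ = 1
∂h/∂z = 1 (ReLU derivative)
∂z/∂w₁ = x = 4

∂L/∂w₁ = 24 × 1 × 1 × 4 = 96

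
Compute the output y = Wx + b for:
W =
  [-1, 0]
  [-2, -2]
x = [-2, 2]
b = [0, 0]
y = [2, 0]

Wx = [-1×-2 + 0×2, -2×-2 + -2×2]
   = [2, 0]
y = Wx + b = [2 + 0, 0 + 0] = [2, 0]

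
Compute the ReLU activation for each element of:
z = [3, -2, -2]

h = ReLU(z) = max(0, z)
h = [3, 0, 0]

ReLU applied element-wise: max(0,3)=3, max(0,-2)=0, max(0,-2)=0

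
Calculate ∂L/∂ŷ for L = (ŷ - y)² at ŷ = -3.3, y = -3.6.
∂L/∂ŷ = 0.6

∂L/∂ŷ = 2(ŷ - y) = 2(-3.3 - -3.6) = 2(0.3) = 0.6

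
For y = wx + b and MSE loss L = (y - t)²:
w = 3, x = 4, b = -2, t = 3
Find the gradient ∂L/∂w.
∂L/∂w = 56

y = wx + b = (3)(4) + -2 = 10
∂L/∂y = 2(y - t) = 2(10 - 3) = 14
∂y/∂w = x = 4
∂L/∂w = ∂L/∂y · ∂y/∂w = 14 × 4 = 56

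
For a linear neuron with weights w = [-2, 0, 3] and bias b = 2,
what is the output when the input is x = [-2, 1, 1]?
y = 9

y = (-2)(-2) + (0)(1) + (3)(1) + 2 = 9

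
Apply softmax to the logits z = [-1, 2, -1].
p = [0.0453, 0.9094, 0.0453]

exp(z) = [0.3679, 7.389, 0.3679]
Sum = 8.125
p = [0.0453, 0.9094, 0.0453]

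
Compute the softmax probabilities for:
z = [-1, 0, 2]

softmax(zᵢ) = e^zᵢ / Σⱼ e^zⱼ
p = [0.042, 0.1142, 0.8438]

exp(z) = [0.3679, 1, 7.389]
Sum = 8.757
p = [0.042, 0.1142, 0.8438]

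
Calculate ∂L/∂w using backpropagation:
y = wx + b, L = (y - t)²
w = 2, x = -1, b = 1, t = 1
∂L/∂w = 4

y = wx + b = (2)(-1) + 1 = -1
∂L/∂y = 2(y - t) = 2(-1 - 1) = -4
∂y/∂w = x = -1
∂L/∂w = ∂L/∂y · ∂y/∂w = -4 × -1 = 4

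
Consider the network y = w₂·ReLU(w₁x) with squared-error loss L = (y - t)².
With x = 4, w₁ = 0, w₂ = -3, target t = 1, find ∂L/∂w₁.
∂L/∂w₁ = 0

Forward pass:
z = w₁x = 0×4 = 0
h = ReLU(0) = 0
y = w₂h = -3×0 = 0

Backward pass:
∂L/∂y = 2(y - t) = 2(0 - 1) = -2
∂y/∂h = w₂ = -3
∂h/∂z = 0 (ReLU derivative)
∂z/∂w₁ = x = 4

∂L/∂w₁ = -2 × -3 × 0 × 4 = 0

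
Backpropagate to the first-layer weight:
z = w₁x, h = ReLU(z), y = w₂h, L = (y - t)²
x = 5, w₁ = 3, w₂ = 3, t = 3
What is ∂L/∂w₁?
∂L/∂w₁ = 1260

Forward pass:
z = w₁x = 3×5 = 15
h = ReLU(15) = 15
y = w₂h = 3×15 = 45

Backward pass:
∂L/∂y = 2(y - t) = 2(45 - 3) = 84
∂y/∂h = w₂ = 3
∂h/∂z = 1 (ReLU derivative)
∂z/∂w₁ = x = 5

∂L/∂w₁ = 84 × 3 × 1 × 5 = 1260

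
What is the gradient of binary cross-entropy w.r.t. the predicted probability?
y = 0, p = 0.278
∂L/∂p = 1.385

∂L/∂p = -y/p + (1-y)/(1-p) = 0 + 1/0.722 = 1.385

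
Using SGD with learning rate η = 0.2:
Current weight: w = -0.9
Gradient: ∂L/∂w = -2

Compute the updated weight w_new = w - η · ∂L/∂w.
w_new = -0.5

w_new = w - η·∂L/∂w = -0.9 - 0.2×(-2) = -0.9 - (-0.4) = -0.5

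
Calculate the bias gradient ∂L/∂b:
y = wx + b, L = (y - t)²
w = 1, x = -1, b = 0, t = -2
∂L/∂b = 2

y = wx + b = (1)(-1) + 0 = -1
∂L/∂y = 2(y - t) = 2(-1 - -2) = 2
∂y/∂b = 1
∂L/∂b = ∂L/∂y · ∂y/∂b = 2 × 1 = 2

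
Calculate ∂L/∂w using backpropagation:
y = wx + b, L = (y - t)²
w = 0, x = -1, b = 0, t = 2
∂L/∂w = 4

y = wx + b = (0)(-1) + 0 = 0
∂L/∂y = 2(y - t) = 2(0 - 2) = -4
∂y/∂w = x = -1
∂L/∂w = ∂L/∂y · ∂y/∂w = -4 × -1 = 4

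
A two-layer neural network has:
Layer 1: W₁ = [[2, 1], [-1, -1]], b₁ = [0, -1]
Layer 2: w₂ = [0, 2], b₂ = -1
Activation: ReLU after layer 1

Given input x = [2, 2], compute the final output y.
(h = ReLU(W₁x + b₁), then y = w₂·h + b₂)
y = -1

Layer 1 pre-activation: z₁ = [6, -5]
After ReLU: h = [6, 0]
Layer 2 output: y = 0×6 + 2×0 + -1 = -1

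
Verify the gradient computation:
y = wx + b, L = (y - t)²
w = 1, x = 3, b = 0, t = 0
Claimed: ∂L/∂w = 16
Incorrect

y = (1)(3) + 0 = 3
∂L/∂y = 2(y - t) = 2(3 - 0) = 6
∂y/∂w = x = 3
∂L/∂w = 6 × 3 = 18

Claimed value: 16
Incorrect: The correct gradient is 18.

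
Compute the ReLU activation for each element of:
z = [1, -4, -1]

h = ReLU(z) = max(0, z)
h = [1, 0, 0]

ReLU applied element-wise: max(0,1)=1, max(0,-4)=0, max(0,-1)=0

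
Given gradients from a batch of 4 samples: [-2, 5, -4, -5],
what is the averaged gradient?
Average gradient = -1.5

Average = (1/4)(-2 + 5 + -4 + -5) = -6/4 = -1.5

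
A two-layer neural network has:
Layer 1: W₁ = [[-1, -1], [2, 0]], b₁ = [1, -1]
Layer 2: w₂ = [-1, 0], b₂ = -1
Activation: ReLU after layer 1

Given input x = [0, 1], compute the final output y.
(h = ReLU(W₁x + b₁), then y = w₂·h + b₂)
y = -1

Layer 1 pre-activation: z₁ = [0, -1]
After ReLU: h = [0, 0]
Layer 2 output: y = -1×0 + 0×0 + -1 = -1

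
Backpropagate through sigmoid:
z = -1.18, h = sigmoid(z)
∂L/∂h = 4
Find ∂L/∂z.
∂L/∂z = 0.7192

σ(-1.18) = 0.2351
σ'(-1.18) = σ(-1.18)(1 - σ(-1.18)) = 0.2351 × 0.7649 = 0.1798
∂L/∂z = ∂L/∂h · σ'(z) = 4 × 0.1798 = 0.7192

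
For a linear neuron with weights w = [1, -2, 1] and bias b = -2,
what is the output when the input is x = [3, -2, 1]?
y = 6

y = (1)(3) + (-2)(-2) + (1)(1) + -2 = 6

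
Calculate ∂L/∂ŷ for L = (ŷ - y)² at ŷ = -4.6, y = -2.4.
∂L/∂ŷ = -4.4

∂L/∂ŷ = 2(ŷ - y) = 2(-4.6 - -2.4) = 2(-2.2) = -4.4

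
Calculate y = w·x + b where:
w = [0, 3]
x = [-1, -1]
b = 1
y = -2

y = (0)(-1) + (3)(-1) + 1 = -2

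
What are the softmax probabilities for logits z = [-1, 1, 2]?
p = [0.0351, 0.2595, 0.7054]

exp(z) = [0.3679, 2.718, 7.389]
Sum = 10.48
p = [0.0351, 0.2595, 0.7054]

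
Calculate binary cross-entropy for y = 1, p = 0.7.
L = 0.3567

L = -1·log(0.7) - 0·log(0.3) = -log(0.7) = 0.3567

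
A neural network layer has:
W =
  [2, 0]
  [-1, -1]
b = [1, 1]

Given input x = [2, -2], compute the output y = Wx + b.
y = [5, 1]

Wx = [2×2 + 0×-2, -1×2 + -1×-2]
   = [4, 0]
y = Wx + b = [4 + 1, 0 + 1] = [5, 1]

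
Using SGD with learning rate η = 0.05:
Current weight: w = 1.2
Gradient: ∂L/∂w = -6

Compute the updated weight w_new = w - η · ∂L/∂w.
w_new = 1.5

w_new = w - η·∂L/∂w = 1.2 - 0.05×(-6) = 1.2 - (-0.3) = 1.5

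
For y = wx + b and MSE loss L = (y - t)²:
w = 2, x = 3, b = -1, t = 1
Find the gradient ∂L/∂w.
∂L/∂w = 24

y = wx + b = (2)(3) + -1 = 5
∂L/∂y = 2(y - t) = 2(5 - 1) = 8
∂y/∂w = x = 3
∂L/∂w = ∂L/∂y · ∂y/∂w = 8 × 3 = 24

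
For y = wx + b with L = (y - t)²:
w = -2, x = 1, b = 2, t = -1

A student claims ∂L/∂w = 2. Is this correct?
Correct

y = (-2)(1) + 2 = 0
∂L/∂y = 2(y - t) = 2(0 - -1) = 2
∂y/∂w = x = 1
∂L/∂w = 2 × 1 = 2

Claimed value: 2
Correct: The correct gradient is 2.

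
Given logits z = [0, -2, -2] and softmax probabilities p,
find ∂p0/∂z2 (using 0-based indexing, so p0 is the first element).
∂p0/∂z2 = -0.08382

p = softmax(z) = [0.787, 0.1065, 0.1065]
p0 = 0.787, p2 = 0.1065

∂p0/∂z2 = -p0 × p2 = -0.787 × 0.1065 = -0.08382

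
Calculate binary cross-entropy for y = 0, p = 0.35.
L = 0.4308

L = -0·log(0.35) - 1·log(0.65) = -log(0.65) = 0.4308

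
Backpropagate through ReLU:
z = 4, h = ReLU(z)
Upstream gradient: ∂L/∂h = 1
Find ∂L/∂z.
∂L/∂z = 1

h = ReLU(4) = 4
Since z > 0: ∂h/∂z = 1
∂L/∂z = ∂L/∂h · ∂h/∂z = 1 × 1 = 1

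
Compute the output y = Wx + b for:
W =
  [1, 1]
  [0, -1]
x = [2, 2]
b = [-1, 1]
y = [3, -1]

Wx = [1×2 + 1×2, 0×2 + -1×2]
   = [4, -2]
y = Wx + b = [4 + -1, -2 + 1] = [3, -1]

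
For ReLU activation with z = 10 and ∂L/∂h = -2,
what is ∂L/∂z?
∂L/∂z = -2

h = ReLU(10) = 10
Since z > 0: ∂h/∂z = 1
∂L/∂z = ∂L/∂h · ∂h/∂z = -2 × 1 = -2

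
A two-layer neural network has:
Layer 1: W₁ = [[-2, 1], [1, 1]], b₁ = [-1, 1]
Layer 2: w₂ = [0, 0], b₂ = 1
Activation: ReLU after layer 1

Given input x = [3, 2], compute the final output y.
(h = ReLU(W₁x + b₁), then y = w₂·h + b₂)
y = 1

Layer 1 pre-activation: z₁ = [-5, 6]
After ReLU: h = [0, 6]
Layer 2 output: y = 0×0 + 0×6 + 1 = 1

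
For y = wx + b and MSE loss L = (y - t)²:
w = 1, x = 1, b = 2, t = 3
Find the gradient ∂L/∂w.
∂L/∂w = 0

y = wx + b = (1)(1) + 2 = 3
∂L/∂y = 2(y - t) = 2(3 - 3) = 0
∂y/∂w = x = 1
∂L/∂w = ∂L/∂y · ∂y/∂w = 0 × 1 = 0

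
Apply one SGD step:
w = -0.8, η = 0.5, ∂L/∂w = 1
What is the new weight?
w_new = -1.3

w_new = w - η·∂L/∂w = -0.8 - 0.5×(1) = -0.8 - (0.5) = -1.3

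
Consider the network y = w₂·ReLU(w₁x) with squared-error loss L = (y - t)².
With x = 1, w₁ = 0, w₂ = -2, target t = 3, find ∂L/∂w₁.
∂L/∂w₁ = 0

Forward pass:
z = w₁x = 0×1 = 0
h = ReLU(0) = 0
y = w₂h = -2×0 = 0

Backward pass:
∂L/∂y = 2(y - t) = 2(0 - 3) = -6
∂y/∂h = w₂ = -2
∂h/∂z = 0 (ReLU derivative)
∂z/∂w₁ = x = 1

∂L/∂w₁ = -6 × -2 × 0 × 1 = 0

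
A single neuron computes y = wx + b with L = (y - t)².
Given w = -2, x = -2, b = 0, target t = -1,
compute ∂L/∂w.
∂L/∂w = -20

y = wx + b = (-2)(-2) + 0 = 4
∂L/∂y = 2(y - t) = 2(4 - -1) = 10
∂y/∂w = x = -2
∂L/∂w = ∂L/∂y · ∂y/∂w = 10 × -2 = -20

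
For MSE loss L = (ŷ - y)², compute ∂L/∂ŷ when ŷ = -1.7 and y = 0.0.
∂L/∂ŷ = -3.4

∂L/∂ŷ = 2(ŷ - y) = 2(-1.7 - 0.0) = 2(-1.7) = -3.4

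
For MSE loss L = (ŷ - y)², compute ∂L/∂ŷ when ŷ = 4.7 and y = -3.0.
∂L/∂ŷ = 15.4

∂L/∂ŷ = 2(ŷ - y) = 2(4.7 - -3.0) = 2(7.7) = 15.4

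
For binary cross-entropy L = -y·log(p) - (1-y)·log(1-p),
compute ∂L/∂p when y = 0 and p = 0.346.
∂L/∂p = 1.529

∂L/∂p = -y/p + (1-y)/(1-p) = 0 + 1/0.654 = 1.529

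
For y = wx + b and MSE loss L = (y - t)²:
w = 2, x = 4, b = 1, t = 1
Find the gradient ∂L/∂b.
∂L/∂b = 16

y = wx + b = (2)(4) + 1 = 9
∂L/∂y = 2(y - t) = 2(9 - 1) = 16
∂y/∂b = 1
∂L/∂b = ∂L/∂y · ∂y/∂b = 16 × 1 = 16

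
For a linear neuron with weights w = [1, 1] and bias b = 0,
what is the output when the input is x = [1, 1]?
y = 2

y = (1)(1) + (1)(1) + 0 = 2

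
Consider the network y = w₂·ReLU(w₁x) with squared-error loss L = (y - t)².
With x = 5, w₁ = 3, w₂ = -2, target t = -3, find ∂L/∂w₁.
∂L/∂w₁ = 540

Forward pass:
z = w₁x = 3×5 = 15
h = ReLU(15) = 15
y = w₂h = -2×15 = -30

Backward pass:
∂L/∂y = 2(y - t) = 2(-30 - -3) = -54
∂y/∂h = w₂ = -2
∂h/∂z = 1 (ReLU derivative)
∂z/∂w₁ = x = 5

∂L/∂w₁ = -54 × -2 × 1 × 5 = 540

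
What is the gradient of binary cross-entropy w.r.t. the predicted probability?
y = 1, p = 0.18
∂L/∂p = -5.556

∂L/∂p = -y/p + (1-y)/(1-p) = -1/0.18 + 0 = -5.556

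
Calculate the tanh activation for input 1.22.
0.8397

tanh(1.22) = (e^(1.22) - e^(-1.22))/(e^(1.22) + e^(-1.22)) = 0.8397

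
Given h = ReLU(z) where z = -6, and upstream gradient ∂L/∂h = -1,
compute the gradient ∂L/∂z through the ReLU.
∂L/∂z = 0

h = ReLU(-6) = 0
Since z < 0: ∂h/∂z = 0
∂L/∂z = ∂L/∂h · ∂h/∂z = -1 × 0 = 0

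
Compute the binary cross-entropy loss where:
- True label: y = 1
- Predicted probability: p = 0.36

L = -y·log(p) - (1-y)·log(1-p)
L = 1.022

L = -1·log(0.36) - 0·log(0.64) = -log(0.36) = 1.022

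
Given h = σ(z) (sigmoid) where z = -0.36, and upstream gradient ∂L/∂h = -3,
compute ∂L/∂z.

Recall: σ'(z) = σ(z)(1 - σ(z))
∂L/∂z = -0.7262

σ(-0.36) = 0.411
σ'(-0.36) = σ(-0.36)(1 - σ(-0.36)) = 0.411 × 0.589 = 0.2421
∂L/∂z = ∂L/∂h · σ'(z) = -3 × 0.2421 = -0.7262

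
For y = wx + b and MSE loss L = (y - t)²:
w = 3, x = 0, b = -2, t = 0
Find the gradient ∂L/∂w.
∂L/∂w = 0

y = wx + b = (3)(0) + -2 = -2
∂L/∂y = 2(y - t) = 2(-2 - 0) = -4
∂y/∂w = x = 0
∂L/∂w = ∂L/∂y · ∂y/∂w = -4 × 0 = 0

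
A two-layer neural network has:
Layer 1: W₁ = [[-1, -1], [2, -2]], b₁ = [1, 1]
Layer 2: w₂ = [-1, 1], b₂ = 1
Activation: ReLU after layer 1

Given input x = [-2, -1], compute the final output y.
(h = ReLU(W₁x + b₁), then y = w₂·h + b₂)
y = -3

Layer 1 pre-activation: z₁ = [4, -1]
After ReLU: h = [4, 0]
Layer 2 output: y = -1×4 + 1×0 + 1 = -3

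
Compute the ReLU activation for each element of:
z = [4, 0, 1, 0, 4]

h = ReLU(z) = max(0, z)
h = [4, 0, 1, 0, 4]

ReLU applied element-wise: max(0,4)=4, max(0,0)=0, max(0,1)=1, max(0,0)=0, max(0,4)=4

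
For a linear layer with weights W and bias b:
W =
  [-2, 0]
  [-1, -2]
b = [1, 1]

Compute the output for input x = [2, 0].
y = [-3, -1]

Wx = [-2×2 + 0×0, -1×2 + -2×0]
   = [-4, -2]
y = Wx + b = [-4 + 1, -2 + 1] = [-3, -1]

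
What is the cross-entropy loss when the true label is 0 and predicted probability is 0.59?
L = 0.8916

L = -0·log(0.59) - 1·log(0.41) = -log(0.41) = 0.8916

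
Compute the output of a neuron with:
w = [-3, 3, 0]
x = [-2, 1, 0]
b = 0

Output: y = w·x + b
y = 9

y = (-3)(-2) + (3)(1) + (0)(0) + 0 = 9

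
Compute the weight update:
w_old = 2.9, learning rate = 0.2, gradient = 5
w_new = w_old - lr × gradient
w_new = 1.9

w_new = w - η·∂L/∂w = 2.9 - 0.2×(5) = 2.9 - (1) = 1.9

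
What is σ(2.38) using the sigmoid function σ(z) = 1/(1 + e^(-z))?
0.9153

sigmoid(2.38) = 1/(1 + e^(-2.38)) = 1/(1 + 0.09255) = 0.9153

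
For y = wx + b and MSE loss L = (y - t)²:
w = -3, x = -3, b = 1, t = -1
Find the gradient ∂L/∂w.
∂L/∂w = -66

y = wx + b = (-3)(-3) + 1 = 10
∂L/∂y = 2(y - t) = 2(10 - -1) = 22
∂y/∂w = x = -3
∂L/∂w = ∂L/∂y · ∂y/∂w = 22 × -3 = -66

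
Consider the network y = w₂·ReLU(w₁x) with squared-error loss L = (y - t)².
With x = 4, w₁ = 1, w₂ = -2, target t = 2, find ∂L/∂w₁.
∂L/∂w₁ = 160

Forward pass:
z = w₁x = 1×4 = 4
h = ReLU(4) = 4
y = w₂h = -2×4 = -8

Backward pass:
∂L/∂y = 2(y - t) = 2(-8 - 2) = -20
∂y/∂h = w₂ = -2
∂h/∂z = 1 (ReLU derivative)
∂z/∂w₁ = x = 4

∂L/∂w₁ = -20 × -2 × 1 × 4 = 160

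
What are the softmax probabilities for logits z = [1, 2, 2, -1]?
p = [0.1522, 0.4136, 0.4136, 0.0206]

exp(z) = [2.718, 7.389, 7.389, 0.3679]
Sum = 17.86
p = [0.1522, 0.4136, 0.4136, 0.0206]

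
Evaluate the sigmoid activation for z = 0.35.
0.5866

sigmoid(0.35) = 1/(1 + e^(-0.35)) = 1/(1 + 0.7047) = 0.5866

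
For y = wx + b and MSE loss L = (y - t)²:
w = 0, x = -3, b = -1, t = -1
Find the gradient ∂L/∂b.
∂L/∂b = 0

y = wx + b = (0)(-3) + -1 = -1
∂L/∂y = 2(y - t) = 2(-1 - -1) = 0
∂y/∂b = 1
∂L/∂b = ∂L/∂y · ∂y/∂b = 0 × 1 = 0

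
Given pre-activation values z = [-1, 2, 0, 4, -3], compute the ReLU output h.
h = [0, 2, 0, 4, 0]

ReLU applied element-wise: max(0,-1)=0, max(0,2)=2, max(0,0)=0, max(0,4)=4, max(0,-3)=0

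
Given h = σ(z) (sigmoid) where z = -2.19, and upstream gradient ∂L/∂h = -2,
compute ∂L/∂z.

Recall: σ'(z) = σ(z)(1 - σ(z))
∂L/∂z = -0.181

σ(-2.19) = 0.1007
σ'(-2.19) = σ(-2.19)(1 - σ(-2.19)) = 0.1007 × 0.8993 = 0.09052
∂L/∂z = ∂L/∂h · σ'(z) = -2 × 0.09052 = -0.181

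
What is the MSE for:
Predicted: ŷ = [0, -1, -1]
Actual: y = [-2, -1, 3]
MSE = 6.667

MSE = (1/3)((0--2)² + (-1--1)² + (-1-3)²) = (1/3)(4 + 0 + 16) = 6.667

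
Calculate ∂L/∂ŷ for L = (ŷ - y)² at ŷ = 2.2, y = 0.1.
∂L/∂ŷ = 4.2

∂L/∂ŷ = 2(ŷ - y) = 2(2.2 - 0.1) = 2(2.1) = 4.2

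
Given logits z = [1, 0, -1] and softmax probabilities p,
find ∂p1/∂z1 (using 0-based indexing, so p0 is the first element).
∂p1/∂z1 = 0.1848

p = softmax(z) = [0.6652, 0.2447, 0.09003]
p1 = 0.2447

∂p1/∂z1 = p1(1 - p1) = 0.2447 × (1 - 0.2447) = 0.1848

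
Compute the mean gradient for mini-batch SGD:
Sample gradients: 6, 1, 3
Average gradient = 3.333

Average = (1/3)(6 + 1 + 3) = 10/3 = 3.333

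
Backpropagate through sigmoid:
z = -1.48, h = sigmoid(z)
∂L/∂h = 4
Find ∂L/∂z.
∂L/∂z = 0.6042

σ(-1.48) = 0.1854
σ'(-1.48) = σ(-1.48)(1 - σ(-1.48)) = 0.1854 × 0.8146 = 0.151
∂L/∂z = ∂L/∂h · σ'(z) = 4 × 0.151 = 0.6042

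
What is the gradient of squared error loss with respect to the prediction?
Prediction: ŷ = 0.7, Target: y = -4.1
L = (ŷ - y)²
∂L/∂ŷ = 9.6

∂L/∂ŷ = 2(ŷ - y) = 2(0.7 - -4.1) = 2(4.8) = 9.6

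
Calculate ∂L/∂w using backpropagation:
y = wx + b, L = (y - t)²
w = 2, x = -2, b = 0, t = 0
∂L/∂w = 16

y = wx + b = (2)(-2) + 0 = -4
∂L/∂y = 2(y - t) = 2(-4 - 0) = -8
∂y/∂w = x = -2
∂L/∂w = ∂L/∂y · ∂y/∂w = -8 × -2 = 16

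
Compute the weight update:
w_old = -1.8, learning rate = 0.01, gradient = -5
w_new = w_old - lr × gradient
w_new = -1.75

w_new = w - η·∂L/∂w = -1.8 - 0.01×(-5) = -1.8 - (-0.05) = -1.75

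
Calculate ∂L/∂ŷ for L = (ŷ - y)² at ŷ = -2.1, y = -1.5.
∂L/∂ŷ = -1.2

∂L/∂ŷ = 2(ŷ - y) = 2(-2.1 - -1.5) = 2(-0.6) = -1.2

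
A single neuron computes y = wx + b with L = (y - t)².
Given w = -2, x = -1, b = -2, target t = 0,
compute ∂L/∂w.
∂L/∂w = 0

y = wx + b = (-2)(-1) + -2 = 0
∂L/∂y = 2(y - t) = 2(0 - 0) = 0
∂y/∂w = x = -1
∂L/∂w = ∂L/∂y · ∂y/∂w = 0 × -1 = 0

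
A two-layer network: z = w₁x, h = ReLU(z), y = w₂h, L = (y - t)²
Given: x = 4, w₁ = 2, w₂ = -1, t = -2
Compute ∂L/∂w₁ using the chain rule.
∂L/∂w₁ = 48

Forward pass:
z = w₁x = 2×4 = 8
h = ReLU(8) = 8
y = w₂h = -1×8 = -8

Backward pass:
∂L/∂y = 2(y - t) = 2(-8 - -2) = -12
∂y/∂h = w₂ = -1
∂h/∂z = 1 (ReLU derivative)
∂z/∂w₁ = x = 4

∂L/∂w₁ = -12 × -1 × 1 × 4 = 48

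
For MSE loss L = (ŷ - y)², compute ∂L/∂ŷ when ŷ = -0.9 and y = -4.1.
∂L/∂ŷ = 6.4

∂L/∂ŷ = 2(ŷ - y) = 2(-0.9 - -4.1) = 2(3.2) = 6.4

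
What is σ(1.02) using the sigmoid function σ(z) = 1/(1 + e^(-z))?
0.735

sigmoid(1.02) = 1/(1 + e^(-1.02)) = 1/(1 + 0.3606) = 0.735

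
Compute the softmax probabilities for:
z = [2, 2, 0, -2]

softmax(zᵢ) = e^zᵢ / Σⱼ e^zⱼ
p = [0.4643, 0.4643, 0.0628, 0.0085]

exp(z) = [7.389, 7.389, 1, 0.1353]
Sum = 15.91
p = [0.4643, 0.4643, 0.0628, 0.0085]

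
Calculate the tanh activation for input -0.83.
-0.6805

tanh(-0.83) = (e^(-0.83) - e^(0.83))/(e^(-0.83) + e^(0.83)) = -0.6805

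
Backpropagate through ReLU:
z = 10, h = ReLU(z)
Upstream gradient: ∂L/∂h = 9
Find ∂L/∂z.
∂L/∂z = 9

h = ReLU(10) = 10
Since z > 0: ∂h/∂z = 1
∂L/∂z = ∂L/∂h · ∂h/∂z = 9 × 1 = 9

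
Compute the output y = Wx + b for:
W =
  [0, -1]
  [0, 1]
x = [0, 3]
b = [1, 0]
y = [-2, 3]

Wx = [0×0 + -1×3, 0×0 + 1×3]
   = [-3, 3]
y = Wx + b = [-3 + 1, 3 + 0] = [-2, 3]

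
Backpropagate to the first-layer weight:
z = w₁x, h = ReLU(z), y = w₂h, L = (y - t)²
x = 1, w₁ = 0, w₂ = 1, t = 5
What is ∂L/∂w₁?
∂L/∂w₁ = 0

Forward pass:
z = w₁x = 0×1 = 0
h = ReLU(0) = 0
y = w₂h = 1×0 = 0

Backward pass:
∂L/∂y = 2(y - t) = 2(0 - 5) = -10
∂y/∂h = w₂ = 1
∂h/∂z = 0 (ReLU derivative)
∂z/∂w₁ = x = 1

∂L/∂w₁ = -10 × 1 × 0 × 1 = 0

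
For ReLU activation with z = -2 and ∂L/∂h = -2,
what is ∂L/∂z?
∂L/∂z = 0

h = ReLU(-2) = 0
Since z < 0: ∂h/∂z = 0
∂L/∂z = ∂L/∂h · ∂h/∂z = -2 × 0 = 0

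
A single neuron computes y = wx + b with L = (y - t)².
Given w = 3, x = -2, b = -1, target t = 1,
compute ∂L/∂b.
∂L/∂b = -16

y = wx + b = (3)(-2) + -1 = -7
∂L/∂y = 2(y - t) = 2(-7 - 1) = -16
∂y/∂b = 1
∂L/∂b = ∂L/∂y · ∂y/∂b = -16 × 1 = -16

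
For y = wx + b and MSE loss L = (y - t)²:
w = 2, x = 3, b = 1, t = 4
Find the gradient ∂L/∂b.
∂L/∂b = 6

y = wx + b = (2)(3) + 1 = 7
∂L/∂y = 2(y - t) = 2(7 - 4) = 6
∂y/∂b = 1
∂L/∂b = ∂L/∂y · ∂y/∂b = 6 × 1 = 6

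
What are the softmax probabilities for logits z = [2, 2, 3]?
p = [0.2119, 0.2119, 0.5761]

exp(z) = [7.389, 7.389, 20.09]
Sum = 34.86
p = [0.2119, 0.2119, 0.5761]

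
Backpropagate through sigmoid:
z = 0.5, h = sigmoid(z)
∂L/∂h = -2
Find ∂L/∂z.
∂L/∂z = -0.47

σ(0.5) = 0.6225
σ'(0.5) = σ(0.5)(1 - σ(0.5)) = 0.6225 × 0.3775 = 0.235
∂L/∂z = ∂L/∂h · σ'(z) = -2 × 0.235 = -0.47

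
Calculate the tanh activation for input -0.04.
-0.03998

tanh(-0.04) = (e^(-0.04) - e^(0.04))/(e^(-0.04) + e^(0.04)) = -0.03998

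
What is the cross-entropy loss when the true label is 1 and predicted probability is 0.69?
L = 0.3711

L = -1·log(0.69) - 0·log(0.31) = -log(0.69) = 0.3711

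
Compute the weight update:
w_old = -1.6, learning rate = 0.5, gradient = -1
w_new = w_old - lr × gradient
w_new = -1.1

w_new = w - η·∂L/∂w = -1.6 - 0.5×(-1) = -1.6 - (-0.5) = -1.1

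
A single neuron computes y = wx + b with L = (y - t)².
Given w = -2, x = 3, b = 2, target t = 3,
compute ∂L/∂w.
∂L/∂w = -42

y = wx + b = (-2)(3) + 2 = -4
∂L/∂y = 2(y - t) = 2(-4 - 3) = -14
∂y/∂w = x = 3
∂L/∂w = ∂L/∂y · ∂y/∂w = -14 × 3 = -42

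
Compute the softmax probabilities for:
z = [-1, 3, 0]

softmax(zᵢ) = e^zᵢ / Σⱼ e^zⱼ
p = [0.0171, 0.9362, 0.0466]

exp(z) = [0.3679, 20.09, 1]
Sum = 21.45
p = [0.0171, 0.9362, 0.0466]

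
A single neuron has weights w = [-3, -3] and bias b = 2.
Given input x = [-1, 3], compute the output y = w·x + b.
y = -4

y = (-3)(-1) + (-3)(3) + 2 = -4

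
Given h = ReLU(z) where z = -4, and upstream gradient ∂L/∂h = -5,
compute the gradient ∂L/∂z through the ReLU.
∂L/∂z = 0

h = ReLU(-4) = 0
Since z < 0: ∂h/∂z = 0
∂L/∂z = ∂L/∂h · ∂h/∂z = -5 × 0 = 0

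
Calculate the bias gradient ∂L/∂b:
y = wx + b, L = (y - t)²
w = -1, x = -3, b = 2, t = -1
∂L/∂b = 12

y = wx + b = (-1)(-3) + 2 = 5
∂L/∂y = 2(y - t) = 2(5 - -1) = 12
∂y/∂b = 1
∂L/∂b = ∂L/∂y · ∂y/∂b = 12 × 1 = 12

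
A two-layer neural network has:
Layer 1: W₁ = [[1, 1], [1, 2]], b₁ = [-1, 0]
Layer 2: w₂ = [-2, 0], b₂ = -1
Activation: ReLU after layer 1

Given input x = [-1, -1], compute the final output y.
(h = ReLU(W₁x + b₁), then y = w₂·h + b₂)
y = -1

Layer 1 pre-activation: z₁ = [-3, -3]
After ReLU: h = [0, 0]
Layer 2 output: y = -2×0 + 0×0 + -1 = -1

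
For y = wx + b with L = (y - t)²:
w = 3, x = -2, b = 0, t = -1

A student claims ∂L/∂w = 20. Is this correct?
Correct

y = (3)(-2) + 0 = -6
∂L/∂y = 2(y - t) = 2(-6 - -1) = -10
∂y/∂w = x = -2
∂L/∂w = -10 × -2 = 20

Claimed value: 20
Correct: The correct gradient is 20.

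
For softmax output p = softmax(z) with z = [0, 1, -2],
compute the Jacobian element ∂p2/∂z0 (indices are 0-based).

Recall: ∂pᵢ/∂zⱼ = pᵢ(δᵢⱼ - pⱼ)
∂p2/∂z0 = -0.009113

p = softmax(z) = [0.2595, 0.7054, 0.03512]
p2 = 0.03512, p0 = 0.2595

∂p2/∂z0 = -p2 × p0 = -0.03512 × 0.2595 = -0.009113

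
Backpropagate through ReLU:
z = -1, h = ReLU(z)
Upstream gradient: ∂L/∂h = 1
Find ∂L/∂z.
∂L/∂z = 0

h = ReLU(-1) = 0
Since z < 0: ∂h/∂z = 0
∂L/∂z = ∂L/∂h · ∂h/∂z = 1 × 0 = 0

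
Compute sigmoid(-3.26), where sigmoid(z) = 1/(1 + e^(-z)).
0.03697

sigmoid(-3.26) = 1/(1 + e^(3.26)) = 1/(1 + 26.05) = 0.03697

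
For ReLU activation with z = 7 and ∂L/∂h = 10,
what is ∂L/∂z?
∂L/∂z = 10

h = ReLU(7) = 7
Since z > 0: ∂h/∂z = 1
∂L/∂z = ∂L/∂h · ∂h/∂z = 10 × 1 = 10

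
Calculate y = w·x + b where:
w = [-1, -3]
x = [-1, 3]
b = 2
y = -6

y = (-1)(-1) + (-3)(3) + 2 = -6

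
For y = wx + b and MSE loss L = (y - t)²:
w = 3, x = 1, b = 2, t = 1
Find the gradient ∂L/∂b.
∂L/∂b = 8

y = wx + b = (3)(1) + 2 = 5
∂L/∂y = 2(y - t) = 2(5 - 1) = 8
∂y/∂b = 1
∂L/∂b = ∂L/∂y · ∂y/∂b = 8 × 1 = 8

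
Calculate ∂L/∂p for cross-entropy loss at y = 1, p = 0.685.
∂L/∂p = -1.46

∂L/∂p = -y/p + (1-y)/(1-p) = -1/0.685 + 0 = -1.46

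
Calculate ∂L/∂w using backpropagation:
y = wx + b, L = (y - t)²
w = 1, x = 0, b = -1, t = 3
∂L/∂w = 0

y = wx + b = (1)(0) + -1 = -1
∂L/∂y = 2(y - t) = 2(-1 - 3) = -8
∂y/∂w = x = 0
∂L/∂w = ∂L/∂y · ∂y/∂w = -8 × 0 = 0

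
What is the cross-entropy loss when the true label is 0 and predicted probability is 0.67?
L = 1.109

L = -0·log(0.67) - 1·log(0.33) = -log(0.33) = 1.109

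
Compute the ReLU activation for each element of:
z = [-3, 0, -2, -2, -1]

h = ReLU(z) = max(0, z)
h = [0, 0, 0, 0, 0]

ReLU applied element-wise: max(0,-3)=0, max(0,0)=0, max(0,-2)=0, max(0,-2)=0, max(0,-1)=0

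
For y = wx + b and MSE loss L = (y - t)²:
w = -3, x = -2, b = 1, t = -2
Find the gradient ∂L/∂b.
∂L/∂b = 18

y = wx + b = (-3)(-2) + 1 = 7
∂L/∂y = 2(y - t) = 2(7 - -2) = 18
∂y/∂b = 1
∂L/∂b = ∂L/∂y · ∂y/∂b = 18 × 1 = 18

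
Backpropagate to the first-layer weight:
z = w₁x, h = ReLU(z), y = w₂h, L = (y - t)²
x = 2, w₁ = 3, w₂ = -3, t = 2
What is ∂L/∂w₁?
∂L/∂w₁ = 240

Forward pass:
z = w₁x = 3×2 = 6
h = ReLU(6) = 6
y = w₂h = -3×6 = -18

Backward pass:
∂L/∂y = 2(y - t) = 2(-18 - 2) = -40
∂y/∂h = w₂ = -3
∂h/∂z = 1 (ReLU derivative)
∂z/∂w₁ = x = 2

∂L/∂w₁ = -40 × -3 × 1 × 2 = 240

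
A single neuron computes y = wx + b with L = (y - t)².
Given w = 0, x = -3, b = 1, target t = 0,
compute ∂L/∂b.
∂L/∂b = 2

y = wx + b = (0)(-3) + 1 = 1
∂L/∂y = 2(y - t) = 2(1 - 0) = 2
∂y/∂b = 1
∂L/∂b = ∂L/∂y · ∂y/∂b = 2 × 1 = 2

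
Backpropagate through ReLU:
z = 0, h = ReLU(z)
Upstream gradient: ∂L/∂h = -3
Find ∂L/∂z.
∂L/∂z = 0

h = ReLU(0) = 0
At z = 0: ∂h/∂z = 0 (by convention)
∂L/∂z = ∂L/∂h · ∂h/∂z = -3 × 0 = 0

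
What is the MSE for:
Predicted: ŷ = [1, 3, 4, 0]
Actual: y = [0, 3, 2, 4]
MSE = 5.25

MSE = (1/4)((1-0)² + (3-3)² + (4-2)² + (0-4)²) = (1/4)(1 + 0 + 4 + 16) = 5.25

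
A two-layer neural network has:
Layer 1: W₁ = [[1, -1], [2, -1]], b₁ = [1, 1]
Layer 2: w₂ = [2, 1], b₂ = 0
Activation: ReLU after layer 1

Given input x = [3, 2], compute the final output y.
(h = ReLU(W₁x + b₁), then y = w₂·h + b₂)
y = 9

Layer 1 pre-activation: z₁ = [2, 5]
After ReLU: h = [2, 5]
Layer 2 output: y = 2×2 + 1×5 + 0 = 9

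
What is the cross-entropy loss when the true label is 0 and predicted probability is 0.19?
L = 0.2107

L = -0·log(0.19) - 1·log(0.81) = -log(0.81) = 0.2107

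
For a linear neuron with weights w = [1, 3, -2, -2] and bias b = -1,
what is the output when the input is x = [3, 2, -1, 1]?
y = 8

y = (1)(3) + (3)(2) + (-2)(-1) + (-2)(1) + -1 = 8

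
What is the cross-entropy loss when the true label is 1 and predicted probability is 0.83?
L = 0.1863

L = -1·log(0.83) - 0·log(0.17) = -log(0.83) = 0.1863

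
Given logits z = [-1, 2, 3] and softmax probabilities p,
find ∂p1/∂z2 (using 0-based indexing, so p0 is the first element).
∂p1/∂z2 = -0.1915

p = softmax(z) = [0.01321, 0.2654, 0.7214]
p1 = 0.2654, p2 = 0.7214

∂p1/∂z2 = -p1 × p2 = -0.2654 × 0.7214 = -0.1915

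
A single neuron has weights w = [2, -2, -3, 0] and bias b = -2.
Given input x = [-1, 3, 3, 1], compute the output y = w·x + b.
y = -19

y = (2)(-1) + (-2)(3) + (-3)(3) + (0)(1) + -2 = -19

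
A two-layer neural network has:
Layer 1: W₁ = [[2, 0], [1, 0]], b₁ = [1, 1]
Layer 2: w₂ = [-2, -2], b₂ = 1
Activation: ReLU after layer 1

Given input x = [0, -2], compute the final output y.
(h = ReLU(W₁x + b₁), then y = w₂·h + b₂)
y = -3

Layer 1 pre-activation: z₁ = [1, 1]
After ReLU: h = [1, 1]
Layer 2 output: y = -2×1 + -2×1 + 1 = -3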